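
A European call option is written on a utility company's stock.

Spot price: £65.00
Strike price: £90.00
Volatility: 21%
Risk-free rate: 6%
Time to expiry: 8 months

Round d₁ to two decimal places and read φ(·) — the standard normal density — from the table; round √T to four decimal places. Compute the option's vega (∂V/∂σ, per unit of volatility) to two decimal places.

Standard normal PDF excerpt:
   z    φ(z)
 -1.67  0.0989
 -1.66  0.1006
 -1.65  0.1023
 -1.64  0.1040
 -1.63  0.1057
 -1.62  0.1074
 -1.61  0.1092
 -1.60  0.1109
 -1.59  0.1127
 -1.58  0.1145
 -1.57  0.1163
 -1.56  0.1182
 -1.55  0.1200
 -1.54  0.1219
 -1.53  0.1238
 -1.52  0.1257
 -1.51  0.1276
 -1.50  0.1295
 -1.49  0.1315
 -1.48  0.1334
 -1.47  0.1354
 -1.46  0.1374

σ√T = 0.21·√0.6667 = 0.1715
d₁ = [ln(65/90) + (0.06 + 0.21²/2)·0.6667] / 0.1715 = [-0.3254 + 0.0547] / 0.1715 = -1.5789 which rounds to -1.58
√T = √0.6667 = 0.8165
φ(d₁) = φ(-1.58) = 0.1145
vega = S·φ(d₁)·√T = 65·0.1145·0.8165 = 6.0768
(Call and put vega coincide under Black-Scholes.)

6.08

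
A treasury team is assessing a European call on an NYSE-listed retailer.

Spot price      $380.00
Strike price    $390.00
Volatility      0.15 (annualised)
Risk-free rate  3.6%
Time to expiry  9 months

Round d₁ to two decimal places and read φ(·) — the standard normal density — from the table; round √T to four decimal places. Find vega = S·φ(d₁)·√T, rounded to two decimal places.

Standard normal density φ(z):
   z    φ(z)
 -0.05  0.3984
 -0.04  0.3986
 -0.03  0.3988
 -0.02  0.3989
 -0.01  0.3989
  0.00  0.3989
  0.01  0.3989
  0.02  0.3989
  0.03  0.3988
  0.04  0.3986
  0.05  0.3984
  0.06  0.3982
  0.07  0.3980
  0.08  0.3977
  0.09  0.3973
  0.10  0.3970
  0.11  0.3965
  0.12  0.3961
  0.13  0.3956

130.97

T = 0.75;  σ√T = 0.1299
d₁ = [ln(380/390) + (0.036 + 0.15²/2)·0.75] / 0.1299 = [-0.0260 + 0.0354] / 0.1299 = 0.0728 → 0.07
√T = √0.75 = 0.8660
φ(d₁) = φ(0.07) = 0.3980
vega = S·φ(d₁)·√T = 380·0.3980·0.8660 = 130.9738
(Call and put vega coincide under Black-Scholes.)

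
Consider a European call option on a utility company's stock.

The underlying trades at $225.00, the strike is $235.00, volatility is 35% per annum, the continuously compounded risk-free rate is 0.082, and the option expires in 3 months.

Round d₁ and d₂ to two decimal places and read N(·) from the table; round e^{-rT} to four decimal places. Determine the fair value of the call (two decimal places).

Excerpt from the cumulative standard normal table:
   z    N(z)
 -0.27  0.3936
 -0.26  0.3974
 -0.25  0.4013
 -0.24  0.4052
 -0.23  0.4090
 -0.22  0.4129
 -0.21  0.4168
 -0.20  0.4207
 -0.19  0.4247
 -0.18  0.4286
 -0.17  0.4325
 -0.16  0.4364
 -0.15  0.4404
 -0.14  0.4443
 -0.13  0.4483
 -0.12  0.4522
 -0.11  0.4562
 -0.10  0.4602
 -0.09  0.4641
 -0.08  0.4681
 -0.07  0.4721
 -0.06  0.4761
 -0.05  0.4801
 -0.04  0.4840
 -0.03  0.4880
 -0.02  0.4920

T = 0.25;  σ√T = 0.1750
d₁ = [ln(225/235) + (0.082 + 0.35²/2)·0.25] / 0.1750 = [-0.0435 + 0.0358] / 0.1750 = -0.0438 ≈ -0.04
d₂ = d₁ − σ√T = -0.0438 − 0.1750 = -0.2188 ≈ -0.22
exp(−rT) = exp(−0.082·0.25) = 0.9797
C = 225·N(-0.04) − 235·0.9797·N(-0.22) = 225·0.4840 − 235·0.9797·0.4129 = 108.9000 − 95.0618 = 13.8382

$13.84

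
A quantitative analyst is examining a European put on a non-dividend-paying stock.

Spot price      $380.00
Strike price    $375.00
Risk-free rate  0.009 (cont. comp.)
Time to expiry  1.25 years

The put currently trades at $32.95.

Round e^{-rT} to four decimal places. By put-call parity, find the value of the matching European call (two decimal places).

$42.15

e^(−rT) = e^(−0.009·1.25) = 0.9888
Put-call parity: C − P = S − K·e^(−rT) = 380 − 375·0.9888 = 380 − 370.8000 = 9.2000
C = P + (C − P) = 32.95 + (9.2000) = 42.1500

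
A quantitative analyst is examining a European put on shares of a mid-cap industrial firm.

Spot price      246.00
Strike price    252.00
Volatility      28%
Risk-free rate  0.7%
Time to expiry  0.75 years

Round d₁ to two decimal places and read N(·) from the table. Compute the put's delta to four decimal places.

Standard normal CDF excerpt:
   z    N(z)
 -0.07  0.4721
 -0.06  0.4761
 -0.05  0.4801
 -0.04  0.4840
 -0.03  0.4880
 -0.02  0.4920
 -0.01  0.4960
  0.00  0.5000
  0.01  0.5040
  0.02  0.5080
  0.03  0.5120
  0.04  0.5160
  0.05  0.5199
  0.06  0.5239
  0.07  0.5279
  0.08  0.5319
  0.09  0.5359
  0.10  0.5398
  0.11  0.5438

-0.4840

σ√T = 0.28·√0.75 = 0.2425
ln(S/K) + (r + σ²/2)T = ln(246/252) + (0.007 + 0.28²/2)·0.75 = -0.0241 + 0.0347 = 0.0106
d₁ = 0.0106 / 0.2425 = 0.0435 → 0.04
N(d₁) = N(0.04) = 0.5160
Δ_put = N(d₁) − 1 = 0.5160 − 1 = -0.4840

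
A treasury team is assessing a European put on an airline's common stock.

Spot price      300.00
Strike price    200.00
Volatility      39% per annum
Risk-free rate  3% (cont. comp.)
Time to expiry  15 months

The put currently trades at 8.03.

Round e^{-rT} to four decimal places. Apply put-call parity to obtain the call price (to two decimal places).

115.39

e^(−rT) = e^(−0.03·1.25) = 0.9632
Put-call parity: C − P = S − K·e^(−rT) = 300 − 200·0.9632 = 300 − 192.6400 = 107.3600
C = P + (C − P) = 8.03 + (107.3600) = 115.3900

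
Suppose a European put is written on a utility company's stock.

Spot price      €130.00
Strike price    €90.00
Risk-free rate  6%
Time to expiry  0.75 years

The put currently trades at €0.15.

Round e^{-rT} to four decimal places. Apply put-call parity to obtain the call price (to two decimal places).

€44.11

e^(−rT) = e^(−0.06·0.75) = 0.9560
Put-call parity: C − P = S − K·e^(−rT) = 130 − 90·0.9560 = 130 − 86.0400 = 43.9600
C = P + (C − P) = 0.15 + (43.9600) = 44.1100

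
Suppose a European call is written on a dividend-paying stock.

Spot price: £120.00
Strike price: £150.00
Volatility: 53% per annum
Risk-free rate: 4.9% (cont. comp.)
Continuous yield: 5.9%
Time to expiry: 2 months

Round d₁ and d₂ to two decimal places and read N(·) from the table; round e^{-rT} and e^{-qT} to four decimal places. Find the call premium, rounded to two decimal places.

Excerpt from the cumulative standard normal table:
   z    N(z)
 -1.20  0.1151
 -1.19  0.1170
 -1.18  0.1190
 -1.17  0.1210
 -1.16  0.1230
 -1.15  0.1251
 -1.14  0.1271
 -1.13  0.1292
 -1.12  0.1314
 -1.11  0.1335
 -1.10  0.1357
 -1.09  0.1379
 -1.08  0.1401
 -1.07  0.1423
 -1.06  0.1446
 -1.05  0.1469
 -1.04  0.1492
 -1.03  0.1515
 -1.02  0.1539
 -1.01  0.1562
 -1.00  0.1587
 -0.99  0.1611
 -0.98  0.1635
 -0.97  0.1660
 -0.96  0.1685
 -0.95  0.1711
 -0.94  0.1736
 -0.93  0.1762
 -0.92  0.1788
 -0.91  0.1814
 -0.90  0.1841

£2.32

σ√T = 0.53 × 0.4082 = 0.2164
d₁ = [ln(120/150) + (0.049 − 0.059 + 0.53²/2)·0.1667] / 0.2164 = [-0.2231 + 0.0217] / 0.2164 = -0.9308 ⇒ -0.93
d₂ = d₁ − σ√T = -0.9308 − 0.2164 = -1.1472 ⇒ -1.15
exp(−qT) = exp(−0.059·0.1667) = 0.9902;  exp(−rT) = exp(−0.049·0.1667) = 0.9919
C = 120·0.9902·N(-0.93) − 150·0.9919·N(-1.15) = 120·0.9902·0.1762 − 150·0.9919·0.1251 = 20.9368 − 18.6130 = 2.3238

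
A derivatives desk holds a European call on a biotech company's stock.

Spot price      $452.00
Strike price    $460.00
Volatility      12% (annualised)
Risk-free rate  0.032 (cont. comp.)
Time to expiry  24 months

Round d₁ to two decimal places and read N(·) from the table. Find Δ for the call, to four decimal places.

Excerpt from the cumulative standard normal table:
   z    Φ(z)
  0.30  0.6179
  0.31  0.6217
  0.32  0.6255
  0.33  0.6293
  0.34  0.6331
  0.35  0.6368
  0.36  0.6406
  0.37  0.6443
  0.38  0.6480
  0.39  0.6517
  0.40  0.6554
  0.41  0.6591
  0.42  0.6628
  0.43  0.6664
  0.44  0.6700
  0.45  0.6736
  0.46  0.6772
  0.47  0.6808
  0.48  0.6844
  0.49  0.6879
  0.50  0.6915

0.6406

T = 2;  σ√T = 0.1697
d₁ = [ln(452/460) + (0.032 + 0.12²/2)·2] / 0.1697 = [-0.0175 + 0.0784] / 0.1697 = 0.3586 ⇒ 0.36
N(d₁) = N(0.36) = 0.6406
Δ_call = N(d₁) = 0.6406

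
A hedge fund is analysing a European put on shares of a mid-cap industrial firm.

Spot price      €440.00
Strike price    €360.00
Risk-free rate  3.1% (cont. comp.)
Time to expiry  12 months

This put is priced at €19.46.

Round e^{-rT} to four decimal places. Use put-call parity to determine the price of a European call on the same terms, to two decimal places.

€110.44

e^(−rT) = e^(−0.031·1) = 0.9695
Put-call parity: C − P = S − K·e^(−rT) = 440 − 360·0.9695 = 440 − 349.0200 = 90.9800
C = P + (C − P) = 19.46 + (90.9800) = 110.4400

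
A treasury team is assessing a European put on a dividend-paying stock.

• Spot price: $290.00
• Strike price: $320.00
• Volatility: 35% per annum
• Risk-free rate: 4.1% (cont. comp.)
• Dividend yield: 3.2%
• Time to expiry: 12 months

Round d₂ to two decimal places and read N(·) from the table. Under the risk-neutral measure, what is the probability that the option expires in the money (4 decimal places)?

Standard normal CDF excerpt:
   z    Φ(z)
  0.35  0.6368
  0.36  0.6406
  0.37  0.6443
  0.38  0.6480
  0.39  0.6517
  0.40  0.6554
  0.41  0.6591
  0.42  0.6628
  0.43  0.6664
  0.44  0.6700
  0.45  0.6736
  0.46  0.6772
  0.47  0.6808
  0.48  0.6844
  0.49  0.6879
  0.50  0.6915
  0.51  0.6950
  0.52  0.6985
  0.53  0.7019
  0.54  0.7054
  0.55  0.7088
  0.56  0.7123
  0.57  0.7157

σ√T = 0.35 × 1.0000 = 0.3500
ln(S/K) + (r − q + σ²/2)T = ln(290/320) + (0.041 − 0.032 + 0.35²/2)·1 = -0.0984 + 0.0702 = -0.0282
d₁ = -0.0282 / 0.3500 = -0.0805 ≈ -0.08
d₂ = d₁ − σ√T = -0.0805 − 0.3500 = -0.4305 ≈ -0.43
Pr(exercise) under Q = N(−d₂) = N(0.43) = 0.6664

0.6664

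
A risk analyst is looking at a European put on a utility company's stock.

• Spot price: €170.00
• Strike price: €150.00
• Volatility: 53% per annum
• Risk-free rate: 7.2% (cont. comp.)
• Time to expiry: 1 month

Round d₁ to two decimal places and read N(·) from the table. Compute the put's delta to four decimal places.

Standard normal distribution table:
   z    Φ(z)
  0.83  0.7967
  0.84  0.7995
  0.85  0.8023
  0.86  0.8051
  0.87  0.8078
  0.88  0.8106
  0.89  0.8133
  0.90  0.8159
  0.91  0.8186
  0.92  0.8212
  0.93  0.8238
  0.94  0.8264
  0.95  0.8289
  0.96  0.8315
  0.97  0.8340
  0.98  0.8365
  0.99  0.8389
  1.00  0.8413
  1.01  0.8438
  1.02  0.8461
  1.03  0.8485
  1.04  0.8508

-0.1762

σ√T = 0.53 × 0.2887 = 0.1530
ln(S/K) + (r + σ²/2)T = ln(170/150) + (0.072 + 0.53²/2)·0.08333 = 0.1252 + 0.0177 = 0.1429
d₁ = 0.1429 / 0.1530 = 0.9338 ≈ 0.93
N(d₁) = N(0.93) = 0.8238
Δ_put = N(d₁) − 1 = 0.8238 − 1 = -0.1762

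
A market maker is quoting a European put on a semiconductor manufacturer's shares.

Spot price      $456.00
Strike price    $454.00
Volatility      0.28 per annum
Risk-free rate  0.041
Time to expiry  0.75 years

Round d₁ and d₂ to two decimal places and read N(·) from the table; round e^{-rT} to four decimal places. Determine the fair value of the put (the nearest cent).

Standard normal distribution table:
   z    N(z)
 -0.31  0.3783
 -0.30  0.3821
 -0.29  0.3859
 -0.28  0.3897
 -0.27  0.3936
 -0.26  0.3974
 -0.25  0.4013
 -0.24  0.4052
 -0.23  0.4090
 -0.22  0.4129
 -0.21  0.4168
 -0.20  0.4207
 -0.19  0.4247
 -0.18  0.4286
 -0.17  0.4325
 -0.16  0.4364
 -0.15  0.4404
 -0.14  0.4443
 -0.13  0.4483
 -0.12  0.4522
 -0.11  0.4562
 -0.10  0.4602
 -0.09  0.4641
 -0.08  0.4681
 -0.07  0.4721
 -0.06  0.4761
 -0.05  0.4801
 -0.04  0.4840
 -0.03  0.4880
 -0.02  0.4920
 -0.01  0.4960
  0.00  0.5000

$37.12

σ√T = 0.28·√0.75 = 0.2425
d₁ = [ln(456/454) + (0.041 + 0.28²/2)·0.75] / 0.2425 = [0.0044 + 0.0602] / 0.2425 = 0.2662 which rounds to 0.27
d₂ = d₁ − σ√T = 0.2662 − 0.2425 = 0.0237 which rounds to 0.02
exp(−rT) = exp(−0.041·0.75) = 0.9697
N(−d₂) = N(-0.02) = 0.4920;  N(−d₁) = N(-0.27) = 0.3936
P = 454·0.9697·0.4920 − 456·0.3936 = 216.5999 − 179.4816 = 37.1183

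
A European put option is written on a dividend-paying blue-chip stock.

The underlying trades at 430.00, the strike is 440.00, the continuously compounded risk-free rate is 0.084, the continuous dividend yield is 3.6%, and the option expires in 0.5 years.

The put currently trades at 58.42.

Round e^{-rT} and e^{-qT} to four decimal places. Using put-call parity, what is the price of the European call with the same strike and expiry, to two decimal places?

e^(−qT) = e^(−0.036·0.5) = 0.9822;  e^(−rT) = e^(−0.084·0.5) = 0.9589
Put-call parity: C − P = S·e^(−qT) − K·e^(−rT) = 430·0.9822 − 440·0.9589 = 422.3460 − 421.9160 = 0.4300
C = P + (C − P) = 58.42 + (0.4300) = 58.8500

58.85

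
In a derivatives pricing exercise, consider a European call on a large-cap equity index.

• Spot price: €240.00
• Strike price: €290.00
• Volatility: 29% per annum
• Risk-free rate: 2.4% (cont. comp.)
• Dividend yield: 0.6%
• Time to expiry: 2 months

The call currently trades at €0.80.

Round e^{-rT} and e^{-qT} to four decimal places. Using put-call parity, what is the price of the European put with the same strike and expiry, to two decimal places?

exp(−qT) = exp(−0.006·0.1667) = 0.9990;  exp(−rT) = exp(−0.024·0.1667) = 0.9960
Put-call parity: C − P = S·e^(−qT) − K·e^(−rT) = 240·0.9990 − 290·0.9960 = 239.7600 − 288.8400 = -49.0800
P = C − (C − P) = 0.80 − (-49.0800) = 49.8800

€49.88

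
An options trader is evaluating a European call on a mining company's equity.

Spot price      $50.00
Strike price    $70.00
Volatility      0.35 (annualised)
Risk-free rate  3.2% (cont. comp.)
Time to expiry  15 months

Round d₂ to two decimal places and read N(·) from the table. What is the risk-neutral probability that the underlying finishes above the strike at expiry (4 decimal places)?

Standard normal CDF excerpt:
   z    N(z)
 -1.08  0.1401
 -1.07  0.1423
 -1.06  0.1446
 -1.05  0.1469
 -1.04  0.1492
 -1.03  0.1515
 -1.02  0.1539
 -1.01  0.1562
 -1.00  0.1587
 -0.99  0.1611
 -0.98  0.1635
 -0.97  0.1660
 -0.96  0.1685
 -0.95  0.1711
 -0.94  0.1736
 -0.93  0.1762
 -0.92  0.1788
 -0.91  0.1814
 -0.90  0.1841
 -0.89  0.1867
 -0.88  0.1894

T = 1.25;  σ√T = 0.3913
d₁ = [ln(50/70) + (0.032 + 0.35²/2)·1.25] / 0.3913 = [-0.3365 + 0.1166] / 0.3913 = -0.5620 → -0.56
d₂ = d₁ − σ√T = -0.5620 − 0.3913 = -0.9533 → -0.95
Risk-neutral Pr[S_T > K] = N(d₂) = N(-0.95) = 0.1711

0.1711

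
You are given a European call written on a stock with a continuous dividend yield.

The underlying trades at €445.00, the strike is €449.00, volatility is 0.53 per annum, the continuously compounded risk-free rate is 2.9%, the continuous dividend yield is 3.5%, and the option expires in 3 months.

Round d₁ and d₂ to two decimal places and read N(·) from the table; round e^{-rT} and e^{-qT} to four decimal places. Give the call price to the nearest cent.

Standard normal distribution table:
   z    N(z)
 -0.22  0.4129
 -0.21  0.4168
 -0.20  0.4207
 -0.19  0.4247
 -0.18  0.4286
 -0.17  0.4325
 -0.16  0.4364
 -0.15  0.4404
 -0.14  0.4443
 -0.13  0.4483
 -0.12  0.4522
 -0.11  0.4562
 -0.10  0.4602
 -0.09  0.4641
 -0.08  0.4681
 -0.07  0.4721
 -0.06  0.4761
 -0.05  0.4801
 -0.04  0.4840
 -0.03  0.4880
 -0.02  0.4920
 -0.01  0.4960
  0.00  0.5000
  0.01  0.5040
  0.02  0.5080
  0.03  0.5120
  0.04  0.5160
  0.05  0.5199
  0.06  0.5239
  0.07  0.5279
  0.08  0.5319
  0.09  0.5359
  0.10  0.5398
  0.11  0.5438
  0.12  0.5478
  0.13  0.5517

σ√T = 0.53 × 0.5000 = 0.2650
ln(S/K) + (r − q + σ²/2)T = ln(445/449) + (0.029 − 0.035 + 0.53²/2)·0.25 = -0.0089 + 0.0336 = 0.0247
d₁ = 0.0247 / 0.2650 = 0.0931 which rounds to 0.09
d₂ = d₁ − σ√T = 0.0931 − 0.2650 = -0.1719 which rounds to -0.17
exp(−qT) = exp(−0.035·0.25) = 0.9913;  exp(−rT) = exp(−0.029·0.25) = 0.9928
N(d₁) = N(0.09) = 0.5359;  N(d₂) = N(-0.17) = 0.4325
C = 445·0.9913·0.5359 − 449·0.9928·0.4325 = 236.4008 − 192.7943 = 43.6064

€43.61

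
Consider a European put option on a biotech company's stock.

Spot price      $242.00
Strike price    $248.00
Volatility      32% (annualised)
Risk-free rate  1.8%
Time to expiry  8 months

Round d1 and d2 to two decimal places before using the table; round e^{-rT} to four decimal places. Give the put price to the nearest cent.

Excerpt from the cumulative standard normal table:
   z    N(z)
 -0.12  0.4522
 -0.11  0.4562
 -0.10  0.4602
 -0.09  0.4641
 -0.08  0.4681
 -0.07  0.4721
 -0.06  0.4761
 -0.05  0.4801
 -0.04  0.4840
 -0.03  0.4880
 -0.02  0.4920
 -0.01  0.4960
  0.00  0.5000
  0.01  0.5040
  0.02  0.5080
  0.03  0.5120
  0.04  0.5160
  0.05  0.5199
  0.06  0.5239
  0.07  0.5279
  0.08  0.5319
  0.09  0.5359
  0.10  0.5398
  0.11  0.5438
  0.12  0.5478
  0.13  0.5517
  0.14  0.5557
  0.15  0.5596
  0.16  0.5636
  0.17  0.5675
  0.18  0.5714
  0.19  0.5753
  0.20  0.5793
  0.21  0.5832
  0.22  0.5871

$26.74

σ√T = 0.32 × 0.8165 = 0.2613
d₁ = [ln(242/248) + (0.018 + 0.32²/2)·0.6667] / 0.2613 = [-0.0245 + 0.0461] / 0.2613 = 0.0828 ⇒ 0.08
d₂ = d₁ − σ√T = 0.0828 − 0.2613 = -0.1784 ⇒ -0.18
e^(−rT) = e^(−0.018·0.6667) = 0.9881
N(−d₂) = N(0.18) = 0.5714;  N(−d₁) = N(-0.08) = 0.4681
P = 248·0.9881·0.5714 − 242·0.4681 = 140.0209 − 113.2802 = 26.7407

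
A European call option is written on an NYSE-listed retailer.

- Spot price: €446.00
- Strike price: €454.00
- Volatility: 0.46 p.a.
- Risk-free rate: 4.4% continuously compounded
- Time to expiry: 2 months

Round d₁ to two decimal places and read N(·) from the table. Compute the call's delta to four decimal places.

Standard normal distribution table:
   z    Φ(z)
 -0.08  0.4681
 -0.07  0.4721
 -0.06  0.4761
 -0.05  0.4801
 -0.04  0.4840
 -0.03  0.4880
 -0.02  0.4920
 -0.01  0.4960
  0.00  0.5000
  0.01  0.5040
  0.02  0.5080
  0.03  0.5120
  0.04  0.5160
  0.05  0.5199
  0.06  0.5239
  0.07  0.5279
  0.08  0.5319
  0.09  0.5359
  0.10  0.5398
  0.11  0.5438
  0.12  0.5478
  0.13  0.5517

T = 0.1667;  σ√T = 0.1878
ln(S/K) + (r + σ²/2)T = ln(446/454) + (0.044 + 0.46²/2)·0.1667 = -0.0178 + 0.0250 = 0.0072
d₁ = 0.0072 / 0.1878 = 0.0383 → 0.04
N(d₁) = N(0.04) = 0.5160
Δ_call = N(d₁) = 0.5160

0.5160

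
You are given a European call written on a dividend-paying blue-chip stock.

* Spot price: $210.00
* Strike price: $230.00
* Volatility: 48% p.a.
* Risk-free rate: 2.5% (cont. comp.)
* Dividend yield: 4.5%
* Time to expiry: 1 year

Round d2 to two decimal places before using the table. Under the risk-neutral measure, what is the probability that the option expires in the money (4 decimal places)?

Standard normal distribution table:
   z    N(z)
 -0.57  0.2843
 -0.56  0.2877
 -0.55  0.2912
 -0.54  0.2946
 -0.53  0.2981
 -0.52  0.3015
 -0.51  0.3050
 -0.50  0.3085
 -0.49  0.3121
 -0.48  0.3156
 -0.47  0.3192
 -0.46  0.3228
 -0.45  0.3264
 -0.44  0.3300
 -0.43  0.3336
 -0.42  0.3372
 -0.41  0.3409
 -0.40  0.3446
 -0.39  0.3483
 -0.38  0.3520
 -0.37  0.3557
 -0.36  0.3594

0.3192

σ√T = 0.48·√1 = 0.4800
d₁ = [ln(210/230) + (0.025 − 0.045 + ½·0.48²)·1] / (σ√T) = (-0.0910 + 0.0952) / 0.4800 = 0.0088 → 0.01
d₂ = 0.0088 − 0.4800 = -0.4712 → -0.47
Risk-neutral Pr[S_T > K] = N(d₂) = N(-0.47) = 0.3192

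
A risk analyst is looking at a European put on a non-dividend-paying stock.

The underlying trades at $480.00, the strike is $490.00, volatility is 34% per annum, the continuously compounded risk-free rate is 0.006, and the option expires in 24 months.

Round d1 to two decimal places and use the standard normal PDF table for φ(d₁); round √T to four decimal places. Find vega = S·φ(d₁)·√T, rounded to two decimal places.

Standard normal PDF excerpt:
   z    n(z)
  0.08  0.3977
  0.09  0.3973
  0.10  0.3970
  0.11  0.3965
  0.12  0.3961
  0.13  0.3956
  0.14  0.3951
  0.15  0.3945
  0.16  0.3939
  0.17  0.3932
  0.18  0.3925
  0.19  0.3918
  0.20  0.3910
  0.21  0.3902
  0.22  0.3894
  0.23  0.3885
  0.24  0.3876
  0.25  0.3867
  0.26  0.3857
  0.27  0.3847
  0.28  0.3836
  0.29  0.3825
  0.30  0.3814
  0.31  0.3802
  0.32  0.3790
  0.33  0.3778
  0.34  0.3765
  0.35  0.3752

264.33

T = 2;  σ√T = 0.4808
d₁ = [ln(480/490) + (0.006 + 0.34²/2)·2] / 0.4808 = [-0.0206 + 0.1276] / 0.4808 = 0.2225 → 0.22
√T = √2 = 1.4142
φ(d₁) = φ(0.22) = 0.3894
vega = S·φ(d₁)·√T = 480·0.3894·1.4142 = 264.3310
(The call has the same vega.)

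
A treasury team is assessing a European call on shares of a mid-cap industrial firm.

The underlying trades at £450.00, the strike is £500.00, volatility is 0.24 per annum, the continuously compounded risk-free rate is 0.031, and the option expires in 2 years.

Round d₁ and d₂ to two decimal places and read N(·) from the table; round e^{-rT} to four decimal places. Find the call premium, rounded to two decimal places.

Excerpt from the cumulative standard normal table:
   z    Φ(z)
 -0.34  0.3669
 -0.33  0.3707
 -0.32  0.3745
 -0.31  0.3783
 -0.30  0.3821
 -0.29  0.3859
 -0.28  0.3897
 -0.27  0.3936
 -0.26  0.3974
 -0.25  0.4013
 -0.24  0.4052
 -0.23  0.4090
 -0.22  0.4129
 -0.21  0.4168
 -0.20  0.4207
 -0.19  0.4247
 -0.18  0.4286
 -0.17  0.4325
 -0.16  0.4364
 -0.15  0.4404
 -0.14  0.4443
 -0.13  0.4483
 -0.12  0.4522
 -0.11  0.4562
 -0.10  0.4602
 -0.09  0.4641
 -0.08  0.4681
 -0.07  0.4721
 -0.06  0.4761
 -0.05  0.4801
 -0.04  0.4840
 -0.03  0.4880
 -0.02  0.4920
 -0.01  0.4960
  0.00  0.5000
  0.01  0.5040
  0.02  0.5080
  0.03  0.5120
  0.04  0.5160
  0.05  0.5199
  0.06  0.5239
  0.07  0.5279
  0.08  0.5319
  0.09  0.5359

£52.63

T = 2;  σ√T = 0.3394
d₁ = [ln(450/500) + (0.031 + 0.24²/2)·2] / 0.3394 = [-0.1054 + 0.1196] / 0.3394 = 0.0420 which rounds to 0.04
d₂ = d₁ − σ√T = 0.0420 − 0.3394 = -0.2975 which rounds to -0.30
e^(−rT) = e^(−0.031·2) = 0.9399
C = 450·N(0.04) − 500·0.9399·N(-0.30) = 450·0.5160 − 500·0.9399·0.3821 = 232.2000 − 179.5679 = 52.6321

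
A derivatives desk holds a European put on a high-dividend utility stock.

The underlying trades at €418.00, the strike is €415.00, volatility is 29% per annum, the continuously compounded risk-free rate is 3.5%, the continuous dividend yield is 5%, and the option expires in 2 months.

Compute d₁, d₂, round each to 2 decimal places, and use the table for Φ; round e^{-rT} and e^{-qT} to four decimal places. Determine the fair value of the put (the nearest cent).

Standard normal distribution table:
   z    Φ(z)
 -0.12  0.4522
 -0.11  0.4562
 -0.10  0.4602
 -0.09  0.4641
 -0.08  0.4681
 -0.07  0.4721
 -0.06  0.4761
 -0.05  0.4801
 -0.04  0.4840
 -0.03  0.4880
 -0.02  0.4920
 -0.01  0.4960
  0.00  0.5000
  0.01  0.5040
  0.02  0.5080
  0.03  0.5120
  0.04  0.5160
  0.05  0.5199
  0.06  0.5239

T = 0.1667;  σ√T = 0.1184
d₁ = [ln(418/415) + (0.035 − 0.05 + 0.29²/2)·0.1667] / 0.1184 = [0.0072 + 0.0045] / 0.1184 = 0.0989 which rounds to 0.10
d₂ = d₁ − σ√T = 0.0989 − 0.1184 = -0.0195 which rounds to -0.02
exp(−qT) = exp(−0.05·0.1667) = 0.9917;  exp(−rT) = exp(−0.035·0.1667) = 0.9942
N(−d₂) = N(0.02) = 0.5080;  N(−d₁) = N(-0.10) = 0.4602
P = 415·0.9942·0.5080 − 418·0.9917·0.4602 = 209.5972 − 190.7670 = 18.8303

€18.83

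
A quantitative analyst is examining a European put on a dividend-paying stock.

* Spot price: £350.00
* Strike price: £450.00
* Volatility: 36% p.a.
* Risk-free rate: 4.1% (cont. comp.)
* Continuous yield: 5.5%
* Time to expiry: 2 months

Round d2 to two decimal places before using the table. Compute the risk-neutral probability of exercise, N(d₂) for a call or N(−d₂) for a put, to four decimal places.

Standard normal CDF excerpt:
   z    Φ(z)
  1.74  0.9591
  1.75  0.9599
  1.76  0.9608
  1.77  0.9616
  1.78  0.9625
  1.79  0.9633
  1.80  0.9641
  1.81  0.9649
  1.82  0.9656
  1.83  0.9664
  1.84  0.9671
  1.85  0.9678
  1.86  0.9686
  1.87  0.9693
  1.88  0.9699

σ√T = 0.36 × 0.4082 = 0.1470
ln(S/K) + (r − q + σ²/2)T = ln(350/450) + (0.041 − 0.055 + 0.36²/2)·0.1667 = -0.2513 + 0.0085 = -0.2428
d₁ = -0.2428 / 0.1470 = -1.6524 → -1.65
d₂ = d₁ − σ√T = -1.6524 − 0.1470 = -1.7993 → -1.80
Risk-neutral Pr[S_T < K] = N(−d₂) = N(1.80) = 0.9641

0.9641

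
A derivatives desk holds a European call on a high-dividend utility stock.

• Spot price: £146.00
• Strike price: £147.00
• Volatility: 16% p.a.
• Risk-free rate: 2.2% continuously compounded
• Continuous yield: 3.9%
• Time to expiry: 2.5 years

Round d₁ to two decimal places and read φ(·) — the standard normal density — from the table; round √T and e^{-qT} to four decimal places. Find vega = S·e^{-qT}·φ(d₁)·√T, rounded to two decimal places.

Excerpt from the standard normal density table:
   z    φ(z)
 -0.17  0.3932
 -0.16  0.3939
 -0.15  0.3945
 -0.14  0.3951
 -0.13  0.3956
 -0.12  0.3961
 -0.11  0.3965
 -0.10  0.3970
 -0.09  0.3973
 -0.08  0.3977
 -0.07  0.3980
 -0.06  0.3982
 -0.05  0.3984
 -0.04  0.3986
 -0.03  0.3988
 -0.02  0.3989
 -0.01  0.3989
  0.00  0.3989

83.34

T = 2.5;  σ√T = 0.2530
ln(S/K) + (r − q + σ²/2)T = ln(146/147) + (0.022 − 0.039 + 0.16²/2)·2.5 = -0.0068 − 0.0105 = -0.0173
d₁ = -0.0173 / 0.2530 = -0.0685 which rounds to -0.07
√T = √2.5 = 1.5811
φ(d₁) = φ(-0.07) = 0.3980
e^(−qT) = e^(−0.039·2.5) = 0.9071
vega = S·e^(−qT)·φ(d₁)·√T = 146·0.9071·0.3980·1.5811 = 83.3394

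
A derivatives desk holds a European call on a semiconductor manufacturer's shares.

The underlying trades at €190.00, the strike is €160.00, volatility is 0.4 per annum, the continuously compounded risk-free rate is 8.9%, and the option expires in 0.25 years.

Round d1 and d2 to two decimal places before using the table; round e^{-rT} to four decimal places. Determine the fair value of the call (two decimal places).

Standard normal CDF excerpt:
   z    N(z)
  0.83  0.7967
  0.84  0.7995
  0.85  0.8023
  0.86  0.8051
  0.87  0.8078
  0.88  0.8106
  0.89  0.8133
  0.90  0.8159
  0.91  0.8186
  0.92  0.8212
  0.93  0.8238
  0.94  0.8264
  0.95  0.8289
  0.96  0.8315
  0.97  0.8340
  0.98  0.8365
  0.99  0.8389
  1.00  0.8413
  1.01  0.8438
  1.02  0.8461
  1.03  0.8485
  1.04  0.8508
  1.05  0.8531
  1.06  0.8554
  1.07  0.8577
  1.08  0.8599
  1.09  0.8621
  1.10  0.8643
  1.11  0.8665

σ√T = 0.4 × 0.5000 = 0.2000
d₁ = [ln(190/160) + (0.089 + ½·0.4²)·0.25] / (σ√T) = (0.1719 + 0.0423) / 0.2000 = 1.0705 → 1.07
d₂ = 1.0705 − 0.2000 = 0.8705 → 0.87
exp(−rT) = exp(−0.089·0.25) = 0.9780
N(d₁) = N(1.07) = 0.8577;  N(d₂) = N(0.87) = 0.8078
C = 190·0.8577 − 160·0.9780·0.8078 = 162.9630 − 126.4045 = 36.5585

€36.56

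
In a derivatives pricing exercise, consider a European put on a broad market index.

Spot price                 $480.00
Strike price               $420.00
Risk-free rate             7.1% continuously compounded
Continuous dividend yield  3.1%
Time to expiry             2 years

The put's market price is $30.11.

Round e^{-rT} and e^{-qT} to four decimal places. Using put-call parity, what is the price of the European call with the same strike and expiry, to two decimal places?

$116.87

e^(−qT) = e^(−0.031·2) = 0.9399;  e^(−rT) = e^(−0.071·2) = 0.8676
Put-call parity: C − P = S·e^(−qT) − K·e^(−rT) = 480·0.9399 − 420·0.8676 = 451.1520 − 364.3920 = 86.7600
C = P + (C − P) = 30.11 + (86.7600) = 116.8700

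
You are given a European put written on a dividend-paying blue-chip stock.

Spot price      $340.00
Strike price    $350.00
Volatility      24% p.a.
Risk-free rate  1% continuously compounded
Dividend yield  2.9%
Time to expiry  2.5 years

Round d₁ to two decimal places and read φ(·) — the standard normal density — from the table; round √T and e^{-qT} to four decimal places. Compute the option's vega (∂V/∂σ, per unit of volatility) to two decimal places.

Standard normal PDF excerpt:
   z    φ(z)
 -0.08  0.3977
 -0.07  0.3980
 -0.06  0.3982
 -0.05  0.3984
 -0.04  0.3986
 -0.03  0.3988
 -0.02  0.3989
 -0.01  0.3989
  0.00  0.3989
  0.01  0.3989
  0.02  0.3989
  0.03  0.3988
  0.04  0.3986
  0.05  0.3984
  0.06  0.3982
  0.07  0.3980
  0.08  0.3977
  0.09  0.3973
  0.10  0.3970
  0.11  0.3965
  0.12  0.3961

σ√T = 0.24·√2.5 = 0.3795
d₁ = [ln(340/350) + (0.01 − 0.029 + 0.24²/2)·2.5] / 0.3795 = [-0.0290 + 0.0245] / 0.3795 = -0.0118 ≈ -0.01
√T = √2.5 = 1.5811
φ(d₁) = φ(-0.01) = 0.3989
e^(−qT) = e^(−0.029·2.5) = 0.9301
vega = S·e^(−qT)·φ(d₁)·√T = 340·0.9301·0.3989·1.5811 = 199.4490
(Call and put vega coincide under Black-Scholes.)

199.45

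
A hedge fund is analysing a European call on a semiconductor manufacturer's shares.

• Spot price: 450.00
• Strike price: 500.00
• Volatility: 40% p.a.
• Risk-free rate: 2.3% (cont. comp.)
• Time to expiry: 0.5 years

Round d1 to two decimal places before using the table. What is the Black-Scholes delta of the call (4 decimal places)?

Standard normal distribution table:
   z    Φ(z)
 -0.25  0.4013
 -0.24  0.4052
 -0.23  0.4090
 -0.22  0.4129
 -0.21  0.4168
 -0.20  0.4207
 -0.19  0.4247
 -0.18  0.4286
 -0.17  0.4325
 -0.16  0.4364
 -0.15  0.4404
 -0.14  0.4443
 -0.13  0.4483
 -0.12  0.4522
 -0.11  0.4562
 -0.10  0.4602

0.4247

σ√T = 0.4 × 0.7071 = 0.2828
d₁ = [ln(450/500) + (0.023 + 0.4²/2)·0.5] / 0.2828 = [-0.1054 + 0.0515] / 0.2828 = -0.1904 ≈ -0.19
N(d₁) = N(-0.19) = 0.4247
Δ_call = N(d₁) = 0.4247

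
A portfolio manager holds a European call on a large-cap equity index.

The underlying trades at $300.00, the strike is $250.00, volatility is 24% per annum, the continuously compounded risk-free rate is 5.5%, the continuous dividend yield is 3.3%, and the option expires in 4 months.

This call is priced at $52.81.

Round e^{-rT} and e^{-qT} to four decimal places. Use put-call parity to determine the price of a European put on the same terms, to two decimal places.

$1.53

exp(−qT) = exp(−0.033·0.3333) = 0.9891;  exp(−rT) = exp(−0.055·0.3333) = 0.9818
Put-call parity: C − P = S·e^(−qT) − K·e^(−rT) = 300·0.9891 − 250·0.9818 = 296.7300 − 245.4500 = 51.2800
P = C − (C − P) = 52.81 − (51.2800) = 1.5300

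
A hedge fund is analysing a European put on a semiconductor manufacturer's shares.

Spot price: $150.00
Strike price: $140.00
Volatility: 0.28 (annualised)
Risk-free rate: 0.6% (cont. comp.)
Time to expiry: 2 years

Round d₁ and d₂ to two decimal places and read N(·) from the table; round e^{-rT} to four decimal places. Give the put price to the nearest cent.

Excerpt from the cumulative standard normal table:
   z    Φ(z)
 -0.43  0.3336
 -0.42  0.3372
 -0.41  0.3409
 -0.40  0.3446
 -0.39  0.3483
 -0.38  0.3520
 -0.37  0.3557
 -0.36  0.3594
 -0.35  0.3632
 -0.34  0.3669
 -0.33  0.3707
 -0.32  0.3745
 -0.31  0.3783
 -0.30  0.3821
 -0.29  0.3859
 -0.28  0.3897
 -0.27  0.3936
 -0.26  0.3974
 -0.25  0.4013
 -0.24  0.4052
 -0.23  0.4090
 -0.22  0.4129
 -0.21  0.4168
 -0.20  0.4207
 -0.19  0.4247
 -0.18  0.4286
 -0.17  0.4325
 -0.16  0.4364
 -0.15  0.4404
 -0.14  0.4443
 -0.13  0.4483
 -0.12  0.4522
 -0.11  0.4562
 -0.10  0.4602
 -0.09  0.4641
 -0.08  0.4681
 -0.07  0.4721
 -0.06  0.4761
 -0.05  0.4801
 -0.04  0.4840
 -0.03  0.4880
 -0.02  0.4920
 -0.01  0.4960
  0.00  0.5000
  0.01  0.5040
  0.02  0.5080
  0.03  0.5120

$16.92

σ√T = 0.28 × 1.4142 = 0.3960
d₁ = [ln(150/140) + (0.006 + 0.28²/2)·2] / 0.3960 = [0.0690 + 0.0904] / 0.3960 = 0.4025 ≈ 0.40
d₂ = d₁ − σ√T = 0.4025 − 0.3960 = 0.0065 ≈ 0.01
e^(−rT) = e^(−0.006·2) = 0.9881
N(−d₂) = N(-0.01) = 0.4960;  N(−d₁) = N(-0.40) = 0.3446
P = 140·0.9881·0.4960 − 150·0.3446 = 68.6137 − 51.6900 = 16.9237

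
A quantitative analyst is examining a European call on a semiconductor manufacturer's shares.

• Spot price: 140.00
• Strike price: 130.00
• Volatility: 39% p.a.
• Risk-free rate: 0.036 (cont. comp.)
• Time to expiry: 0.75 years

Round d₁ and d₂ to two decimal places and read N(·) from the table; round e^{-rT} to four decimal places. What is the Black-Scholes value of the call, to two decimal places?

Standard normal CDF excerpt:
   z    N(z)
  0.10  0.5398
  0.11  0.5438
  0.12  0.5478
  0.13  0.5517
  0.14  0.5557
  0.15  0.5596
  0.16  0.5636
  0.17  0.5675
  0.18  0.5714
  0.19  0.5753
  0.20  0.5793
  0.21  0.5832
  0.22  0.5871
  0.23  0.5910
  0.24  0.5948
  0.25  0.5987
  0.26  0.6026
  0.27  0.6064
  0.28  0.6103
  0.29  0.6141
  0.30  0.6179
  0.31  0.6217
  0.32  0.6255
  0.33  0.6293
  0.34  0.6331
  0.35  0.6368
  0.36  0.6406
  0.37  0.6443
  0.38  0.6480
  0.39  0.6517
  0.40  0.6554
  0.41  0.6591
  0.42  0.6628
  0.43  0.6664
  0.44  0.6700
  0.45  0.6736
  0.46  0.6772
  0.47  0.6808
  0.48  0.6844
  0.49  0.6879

σ√T = 0.39 × 0.8660 = 0.3377
ln(S/K) + (r + σ²/2)T = ln(140/130) + (0.036 + 0.39²/2)·0.75 = 0.0741 + 0.0840 = 0.1581
d₁ = 0.1581 / 0.3377 = 0.4682 ⇒ 0.47
d₂ = d₁ − σ√T = 0.4682 − 0.3377 = 0.1305 ⇒ 0.13
e^(−rT) = e^(−0.036·0.75) = 0.9734
C = 140·N(0.47) − 130·0.9734·N(0.13) = 140·0.6808 − 130·0.9734·0.5517 = 95.3120 − 69.8132 = 25.4988

25.50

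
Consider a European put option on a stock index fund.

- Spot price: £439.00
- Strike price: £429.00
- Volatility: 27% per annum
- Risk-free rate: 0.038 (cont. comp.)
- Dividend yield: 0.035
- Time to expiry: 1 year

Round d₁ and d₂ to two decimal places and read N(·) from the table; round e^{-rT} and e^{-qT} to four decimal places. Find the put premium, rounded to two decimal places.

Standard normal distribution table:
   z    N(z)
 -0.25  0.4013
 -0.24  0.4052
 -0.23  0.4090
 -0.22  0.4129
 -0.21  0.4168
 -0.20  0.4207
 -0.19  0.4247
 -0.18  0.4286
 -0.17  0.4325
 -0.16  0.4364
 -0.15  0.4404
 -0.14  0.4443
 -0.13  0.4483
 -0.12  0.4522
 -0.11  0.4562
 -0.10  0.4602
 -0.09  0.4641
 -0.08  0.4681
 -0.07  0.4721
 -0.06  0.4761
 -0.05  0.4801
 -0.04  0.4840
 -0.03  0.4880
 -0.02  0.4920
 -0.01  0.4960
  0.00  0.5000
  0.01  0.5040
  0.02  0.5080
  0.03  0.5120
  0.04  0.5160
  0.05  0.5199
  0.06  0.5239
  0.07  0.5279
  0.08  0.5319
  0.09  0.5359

σ√T = 0.27 × 1.0000 = 0.2700
d₁ = [ln(439/429) + (0.038 − 0.035 + 0.27²/2)·1] / 0.2700 = [0.0230 + 0.0394] / 0.2700 = 0.2315 which rounds to 0.23
d₂ = d₁ − σ√T = 0.2315 − 0.2700 = -0.0385 which rounds to -0.04
exp(−qT) = exp(−0.035·1) = 0.9656;  exp(−rT) = exp(−0.038·1) = 0.9627
P = 429·0.9627·N(0.04) − 439·0.9656·N(-0.23) = 429·0.9627·0.5160 − 439·0.9656·0.4090 = 213.1071 − 173.3744 = 39.7327

£39.73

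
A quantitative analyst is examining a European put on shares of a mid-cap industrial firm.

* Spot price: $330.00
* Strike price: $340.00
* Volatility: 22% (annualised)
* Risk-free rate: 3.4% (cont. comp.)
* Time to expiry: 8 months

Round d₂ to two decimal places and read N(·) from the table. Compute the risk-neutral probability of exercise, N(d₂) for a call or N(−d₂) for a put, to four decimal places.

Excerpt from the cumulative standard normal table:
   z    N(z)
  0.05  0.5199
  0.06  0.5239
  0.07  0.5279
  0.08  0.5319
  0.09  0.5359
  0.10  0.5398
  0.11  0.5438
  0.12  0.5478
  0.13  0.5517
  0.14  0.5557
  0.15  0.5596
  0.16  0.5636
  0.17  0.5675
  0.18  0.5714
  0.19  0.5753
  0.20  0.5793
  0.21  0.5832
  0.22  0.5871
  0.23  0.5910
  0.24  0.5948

σ√T = 0.22 × 0.8165 = 0.1796
d₁ = [ln(330/340) + (0.034 + ½·0.22²)·0.6667] / (σ√T) = (-0.0299 + 0.0388) / 0.1796 = 0.0498 → 0.05
d₂ = 0.0498 − 0.1796 = -0.1298 → -0.13
Risk-neutral Pr[S_T < K] = N(−d₂) = N(0.13) = 0.5517

0.5517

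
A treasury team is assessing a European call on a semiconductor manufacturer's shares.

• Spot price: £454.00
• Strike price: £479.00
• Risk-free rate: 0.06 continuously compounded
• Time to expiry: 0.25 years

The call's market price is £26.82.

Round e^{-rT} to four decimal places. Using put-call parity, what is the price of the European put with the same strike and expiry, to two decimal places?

£44.68

exp(−rT) = exp(−0.06·0.25) = 0.9851
Put-call parity: C − P = S − K·e^(−rT) = 454 − 479·0.9851 = 454 − 471.8629 = -17.8629
P = C − (C − P) = 26.82 − (-17.8629) = 44.6829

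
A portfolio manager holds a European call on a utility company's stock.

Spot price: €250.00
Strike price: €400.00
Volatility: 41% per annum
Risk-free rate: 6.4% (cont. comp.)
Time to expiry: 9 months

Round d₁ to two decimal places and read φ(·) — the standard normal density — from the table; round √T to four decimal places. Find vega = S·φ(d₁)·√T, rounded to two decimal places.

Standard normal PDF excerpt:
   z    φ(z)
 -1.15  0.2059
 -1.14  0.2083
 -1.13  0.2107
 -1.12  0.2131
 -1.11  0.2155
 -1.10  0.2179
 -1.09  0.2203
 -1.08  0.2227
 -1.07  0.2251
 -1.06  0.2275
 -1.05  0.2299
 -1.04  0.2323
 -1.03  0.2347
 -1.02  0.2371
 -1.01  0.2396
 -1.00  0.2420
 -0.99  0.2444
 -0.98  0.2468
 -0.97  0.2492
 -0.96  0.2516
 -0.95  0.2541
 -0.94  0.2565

51.87

σ√T = 0.41 × 0.8660 = 0.3551
d₁ = [ln(250/400) + (0.064 + 0.41²/2)·0.75] / 0.3551 = [-0.4700 + 0.1110] / 0.3551 = -1.0110 → -1.01
√T = √0.75 = 0.8660
φ(d₁) = φ(-1.01) = 0.2396
vega = S·φ(d₁)·√T = 250·0.2396·0.8660 = 51.8734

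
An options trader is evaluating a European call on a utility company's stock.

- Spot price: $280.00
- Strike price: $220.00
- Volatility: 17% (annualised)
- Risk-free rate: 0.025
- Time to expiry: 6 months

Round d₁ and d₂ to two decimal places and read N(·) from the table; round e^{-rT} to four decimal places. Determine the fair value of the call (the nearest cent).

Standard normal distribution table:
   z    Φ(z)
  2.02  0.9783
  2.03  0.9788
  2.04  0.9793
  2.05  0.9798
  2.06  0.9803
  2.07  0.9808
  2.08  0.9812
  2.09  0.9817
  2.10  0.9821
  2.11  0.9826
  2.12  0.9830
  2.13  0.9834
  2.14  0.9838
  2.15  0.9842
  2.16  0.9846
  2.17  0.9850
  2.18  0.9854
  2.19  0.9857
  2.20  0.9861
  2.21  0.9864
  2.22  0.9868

T = 0.5;  σ√T = 0.1202
ln(S/K) + (r + σ²/2)T = ln(280/220) + (0.025 + 0.17²/2)·0.5 = 0.2412 + 0.0197 = 0.2609
d₁ = 0.2609 / 0.1202 = 2.1703 ≈ 2.17
d₂ = d₁ − σ√T = 2.1703 − 0.1202 = 2.0501 ≈ 2.05
e^(−rT) = e^(−0.025·0.5) = 0.9876
N(d₁) = N(2.17) = 0.9850;  N(d₂) = N(2.05) = 0.9798
C = 280·0.9850 − 220·0.9876·0.9798 = 275.8000 − 212.8831 = 62.9169

$62.92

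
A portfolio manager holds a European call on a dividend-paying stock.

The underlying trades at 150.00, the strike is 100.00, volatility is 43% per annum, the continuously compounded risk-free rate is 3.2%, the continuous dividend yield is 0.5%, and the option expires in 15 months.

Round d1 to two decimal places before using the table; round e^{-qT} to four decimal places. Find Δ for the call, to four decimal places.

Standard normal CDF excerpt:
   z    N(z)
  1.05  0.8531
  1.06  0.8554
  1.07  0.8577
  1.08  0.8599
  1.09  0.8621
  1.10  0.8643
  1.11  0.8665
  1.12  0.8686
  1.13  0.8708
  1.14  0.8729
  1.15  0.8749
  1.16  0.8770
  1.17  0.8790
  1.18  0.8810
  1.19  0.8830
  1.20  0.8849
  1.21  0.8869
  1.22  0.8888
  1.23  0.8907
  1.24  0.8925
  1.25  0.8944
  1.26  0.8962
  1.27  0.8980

0.8695

T = 1.25;  σ√T = 0.4808
d₁ = [ln(150/100) + (0.032 − 0.005 + 0.43²/2)·1.25] / 0.4808 = [0.4055 + 0.1493] / 0.4808 = 1.1540 which rounds to 1.15
N(d₁) = N(1.15) = 0.8749
Δ_call = exp(−qT)·N(d₁) = 0.9938·0.8749 = 0.8695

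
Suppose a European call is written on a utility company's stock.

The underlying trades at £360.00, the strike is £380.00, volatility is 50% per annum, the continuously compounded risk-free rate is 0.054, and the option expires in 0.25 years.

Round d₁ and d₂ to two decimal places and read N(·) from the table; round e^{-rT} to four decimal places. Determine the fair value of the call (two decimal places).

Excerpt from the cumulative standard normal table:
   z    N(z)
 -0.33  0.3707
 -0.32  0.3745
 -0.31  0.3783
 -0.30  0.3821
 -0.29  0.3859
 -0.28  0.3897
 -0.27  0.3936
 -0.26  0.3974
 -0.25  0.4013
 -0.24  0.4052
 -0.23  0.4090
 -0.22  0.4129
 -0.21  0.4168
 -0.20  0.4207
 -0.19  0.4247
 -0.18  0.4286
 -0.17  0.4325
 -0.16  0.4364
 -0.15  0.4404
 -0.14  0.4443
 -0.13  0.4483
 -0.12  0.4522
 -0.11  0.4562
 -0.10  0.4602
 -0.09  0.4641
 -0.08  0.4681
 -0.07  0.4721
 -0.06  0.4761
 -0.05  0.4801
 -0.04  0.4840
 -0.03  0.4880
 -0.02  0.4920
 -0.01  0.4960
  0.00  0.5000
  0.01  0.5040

σ√T = 0.5·√0.25 = 0.2500
d₁ = [ln(360/380) + (0.054 + 0.5²/2)·0.25] / 0.2500 = [-0.0541 + 0.0447] / 0.2500 = -0.0373 ≈ -0.04
d₂ = d₁ − σ√T = -0.0373 − 0.2500 = -0.2873 ≈ -0.29
e^(−rT) = e^(−0.054·0.25) = 0.9866
C = 360·N(-0.04) − 380·0.9866·N(-0.29) = 360·0.4840 − 380·0.9866·0.3859 = 174.2400 − 144.6770 = 29.5630

£29.56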